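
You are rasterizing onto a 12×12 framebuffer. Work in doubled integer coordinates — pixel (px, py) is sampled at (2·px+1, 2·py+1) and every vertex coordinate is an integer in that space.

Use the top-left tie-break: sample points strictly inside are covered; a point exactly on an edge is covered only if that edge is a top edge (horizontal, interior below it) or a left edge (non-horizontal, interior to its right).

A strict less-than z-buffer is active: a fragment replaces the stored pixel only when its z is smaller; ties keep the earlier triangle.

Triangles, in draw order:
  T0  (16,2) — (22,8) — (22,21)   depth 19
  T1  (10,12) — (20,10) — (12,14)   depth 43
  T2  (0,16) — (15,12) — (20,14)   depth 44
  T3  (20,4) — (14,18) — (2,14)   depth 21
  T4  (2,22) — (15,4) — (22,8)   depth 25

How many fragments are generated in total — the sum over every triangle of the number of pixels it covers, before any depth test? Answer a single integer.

T0:
  2·area = 78
  edge (16, 2)→(22, 8): d=(6,6) right/bottom  bias=-1
  edge (22, 8)→(22, 21): d=(0,13) right/bottom  bias=-1
  edge (22, 21)→(16, 2): d=(-6,-19) top-left  bias=+0
    (7,0)@(15, 1): e=[0,91,-13] → .  [on edge]
    (8,1)@(17, 3): e=[0,65,13] → .  [on edge]
    (8,2)@(17, 5): e=[12,65,1] → X
    (9,2)@(19, 5): e=[0,39,39] → .  [on edge]
    (8,3)@(17, 7): e=[24,65,-11] → .
    (9,3)@(19, 7): e=[12,39,27] → X
    (10,3)@(21, 7): e=[0,13,65] → .  [on edge]
    (9,4)@(19, 9): e=[24,39,15] → X
    (10,4)@(21, 9): e=[12,13,53] → X
    (11,4)@(23, 9): e=[0,-13,91] → .  [on edge]
    (9,5)@(19, 11): e=[36,39,3] → X
    (11,5)@(23, 11): e=[12,-13,79] → .
  covered (9 px):
    . . . . . . . . . . . .
    . . . . . . . . . . . .
    . . . . . . . . X . . .
    . . . . . . . . . X . .
    . . . . . . . . . X X .
    . . . . . . . . . X X .
    . . . . . . . . . . X .
    . . . . . . . . . . X .
    . . . . . . . . . . X .
    . . . . . . . . . . . .
    . . . . . . . . . . . .
    . . . . . . . . . . . .
T1:
  2·area = 24
  edge (10, 12)→(20, 10): d=(10,-2) top-left  bias=+0
  edge (20, 10)→(12, 14): d=(-8,4) right/bottom  bias=-1
  edge (12, 14)→(10, 12): d=(-2,-2) top-left  bias=+0
    (0,1)@(1, 3): e=[-108,132,0] → .  [on edge]
    (1,2)@(3, 5): e=[-84,108,0] → .  [on edge]
    (2,3)@(5, 7): e=[-60,84,0] → .  [on edge]
    (3,4)@(7, 9): e=[-36,60,0] → .  [on edge]
    (4,5)@(9, 11): e=[-12,36,0] → .  [on edge]
    (7,5)@(15, 11): e=[0,12,12] → X  [on edge]
    (8,5)@(17, 11): e=[4,4,16] → X
    (9,5)@(19, 11): e=[8,-4,20] → .
    (2,6)@(5, 13): e=[0,36,-12] → .  [on edge]
    (5,6)@(11, 13): e=[12,12,0] → X  [on edge]
    (6,6)@(13, 13): e=[16,4,4] → X
    (7,6)@(15, 13): e=[20,-4,8] → .
    (6,7)@(13, 15): e=[36,-12,0] → .  [on edge]
    (7,8)@(15, 17): e=[60,-36,0] → .  [on edge]
    (8,9)@(17, 19): e=[84,-60,0] → .  [on edge]
    (9,10)@(19, 21): e=[108,-84,0] → .  [on edge]
    (10,11)@(21, 23): e=[132,-108,0] → .  [on edge]
  covered (4 px):
    . . . . . . . . . . . .
    . . . . . . . . . . . .
    . . . . . . . . . . . .
    . . . . . . . . . . . .
    . . . . . . . . . . . .
    . . . . . . . X X . . .
    . . . . . X X . . . . .
    . . . . . . . . . . . .
    . . . . . . . . . . . .
    . . . . . . . . . . . .
    . . . . . . . . . . . .
    . . . . . . . . . . . .
T2:
  2·area = 50
  edge (0, 16)→(15, 12): d=(15,-4) top-left  bias=+0
  edge (15, 12)→(20, 14): d=(5,2) right/bottom  bias=-1
  edge (20, 14)→(0, 16): d=(-20,2) right/bottom  bias=-1
    (6,6)@(13, 13): e=[7,9,34] → X
    (7,6)@(15, 13): e=[15,5,30] → X
    (8,6)@(17, 13): e=[23,1,26] → X
    (9,6)@(19, 13): e=[31,-3,22] → .
    (2,7)@(5, 15): e=[5,35,10] → X
    (3,7)@(7, 15): e=[13,31,6] → X
    (4,7)@(9, 15): e=[21,27,2] → X
    (5,7)@(11, 15): e=[29,23,-2] → .
    (6,7)@(13, 15): e=[37,19,-6] → .
    (7,7)@(15, 15): e=[45,15,-10] → .
    (8,7)@(17, 15): e=[53,11,-14] → .
    (2,8)@(5, 17): e=[35,45,-30] → .
  covered (6 px):
    . . . . . . . . . . . .
    . . . . . . . . . . . .
    . . . . . . . . . . . .
    . . . . . . . . . . . .
    . . . . . . . . . . . .
    . . . . . . . . . . . .
    . . . . . . X X X . . .
    . . X X X . . . . . . .
    . . . . . . . . . . . .
    . . . . . . . . . . . .
    . . . . . . . . . . . .
    . . . . . . . . . . . .
T3:
  2·area = 192
  edge (20, 4)→(14, 18): d=(-6,14) right/bottom  bias=-1
  edge (14, 18)→(2, 14): d=(-12,-4) top-left  bias=+0
  edge (2, 14)→(20, 4): d=(18,-10) top-left  bias=+0
    (9,2)@(19, 5): e=[8,176,8] → X
    (10,2)@(21, 5): e=[-20,184,28] → .
    (7,3)@(15, 7): e=[52,136,4] → X
    (8,3)@(17, 7): e=[24,144,24] → X
    (9,3)@(19, 7): e=[-4,152,44] → .
    (5,4)@(11, 9): e=[96,96,0] → X  [on edge]
    (6,4)@(13, 9): e=[68,104,20] → X
    (9,4)@(19, 9): e=[-16,128,80] → .
    (4,5)@(9, 11): e=[112,64,16] → X
    (8,5)@(17, 11): e=[0,96,96] → .  [on edge]
    (2,6)@(5, 13): e=[156,24,12] → X
    (3,6)@(7, 13): e=[128,32,32] → X
    (2,7)@(5, 15): e=[144,0,48] → X  [on edge]
    (5,8)@(11, 17): e=[48,0,144] → X  [on edge]
    (8,9)@(17, 19): e=[-48,0,240] → .  [on edge]
    (11,10)@(23, 21): e=[-144,0,336] → .  [on edge]
  covered (25 px):
    . . . . . . . . . . . .
    . . . . . . . . . . . .
    . . . . . . . . . X . .
    . . . . . . . X X . . .
    . . . . . X X X X . . .
    . . . . X X X X . . . .
    . . X X X X X X . . . .
    . . X X X X X X . . . .
    . . . . . X X . . . . .
    . . . . . . . . . . . .
    . . . . . . . . . . . .
    . . . . . . . . . . . .
T4:
  2·area = 178
  edge (2, 22)→(15, 4): d=(13,-18) top-left  bias=+0
  edge (15, 4)→(22, 8): d=(7,4) right/bottom  bias=-1
  edge (22, 8)→(2, 22): d=(-20,14) right/bottom  bias=-1
    (7,2)@(15, 5): e=[13,7,158] → X
    (8,2)@(17, 5): e=[49,-1,130] → .
    (6,3)@(13, 7): e=[3,29,146] → X
    (8,3)@(17, 7): e=[75,13,90] → X
    (9,3)@(19, 7): e=[111,5,62] → X
    (10,3)@(21, 7): e=[147,-3,34] → .
    (6,4)@(13, 9): e=[29,43,106] → X
    (10,4)@(21, 9): e=[173,11,-6] → .
    (5,5)@(11, 11): e=[19,65,94] → X
    (9,5)@(19, 11): e=[163,33,-18] → .
    (4,6)@(9, 13): e=[9,87,82] → X
    (7,6)@(15, 13): e=[117,63,-2] → .
  covered (22 px):
    . . . . . . . . . . . .
    . . . . . . . . . . . .
    . . . . . . . X . . . .
    . . . . . . X X X X . .
    . . . . . . X X X X . .
    . . . . . X X X X . . .
    . . . . X X X . . . . .
    . . . . X X . . . . . .
    . . . X X . . . . . . .
    . . X . . . . . . . . .
    . X . . . . . . . . . .
    . . . . . . . . . . . .

Result: 66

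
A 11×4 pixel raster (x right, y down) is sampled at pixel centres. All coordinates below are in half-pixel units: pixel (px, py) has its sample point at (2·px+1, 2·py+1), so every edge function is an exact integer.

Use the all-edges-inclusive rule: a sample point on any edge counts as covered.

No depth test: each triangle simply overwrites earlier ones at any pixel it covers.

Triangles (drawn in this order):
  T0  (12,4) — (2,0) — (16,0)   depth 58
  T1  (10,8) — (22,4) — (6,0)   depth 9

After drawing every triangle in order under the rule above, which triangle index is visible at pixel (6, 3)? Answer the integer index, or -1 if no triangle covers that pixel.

T0:
  2·area = 56
  edge (12, 4)→(2, 0): d=(-10,-4) inclusive
  edge (2, 0)→(16, 0): d=(14,0) inclusive
  edge (16, 0)→(12, 4): d=(-4,4) inclusive
    (2,0)@(5, 1): e=[2,14,40] → X
    (3,0)@(7, 1): e=[10,14,32] → X
    (4,0)@(9, 1): e=[18,14,24] → X
    (5,0)@(11, 1): e=[26,14,16] → X
    (6,0)@(13, 1): e=[34,14,8] → X
    (7,0)@(15, 1): e=[42,14,0] → X  [on edge]
    (8,0)@(17, 1): e=[50,14,-8] → .
    (2,1)@(5, 3): e=[-18,42,32] → .
    (3,1)@(7, 3): e=[-10,42,24] → .
    (4,1)@(9, 3): e=[-2,42,16] → .
    (5,1)@(11, 3): e=[6,42,8] → X
    (6,1)@(13, 3): e=[14,42,0] → X  [on edge]
    (5,2)@(11, 5): e=[-14,70,0] → .  [on edge]
    (4,3)@(9, 7): e=[-42,98,0] → .  [on edge]
  covered (8 px):
    . . X X X X X X . . .
    . . . . . X X . . . .
    . . . . . . . . . . .
    . . . . . . . . . . .
T1:
  2·area = 112  (B↔C swapped to make it positive)
  edge (10, 8)→(6, 0): d=(-4,-8) inclusive
  edge (6, 0)→(22, 4): d=(16,4) inclusive
  edge (22, 4)→(10, 8): d=(-12,4) inclusive
    (3,0)@(7, 1): e=[4,12,96] → X
    (4,0)@(9, 1): e=[20,4,88] → X
    (5,0)@(11, 1): e=[36,-4,80] → .
    (3,1)@(7, 3): e=[-4,44,72] → .
    (4,1)@(9, 3): e=[12,36,64] → X
    (5,1)@(11, 3): e=[28,28,56] → X
    (6,1)@(13, 3): e=[44,20,48] → X
    (7,1)@(15, 3): e=[60,12,40] → X
    (8,1)@(17, 3): e=[76,4,32] → X
    (9,1)@(19, 3): e=[92,-4,24] → .
    (4,2)@(9, 5): e=[4,68,40] → X
    (9,2)@(19, 5): e=[84,28,0] → X  [on edge]
    (6,3)@(13, 7): e=[28,84,0] → X  [on edge]
  covered (15 px):
    . . . X X . . . . . .
    . . . . X X X X X . .
    . . . . X X X X X X .
    . . . . . X X . . . .

Z-buffer (winner per pixel, '.' = empty):
  . . 0 1 1 0 0 0 . . .
  . . . . 1 1 1 1 1 . .
  . . . . 1 1 1 1 1 1 .
  . . . . . 1 1 . . . .

Final: 1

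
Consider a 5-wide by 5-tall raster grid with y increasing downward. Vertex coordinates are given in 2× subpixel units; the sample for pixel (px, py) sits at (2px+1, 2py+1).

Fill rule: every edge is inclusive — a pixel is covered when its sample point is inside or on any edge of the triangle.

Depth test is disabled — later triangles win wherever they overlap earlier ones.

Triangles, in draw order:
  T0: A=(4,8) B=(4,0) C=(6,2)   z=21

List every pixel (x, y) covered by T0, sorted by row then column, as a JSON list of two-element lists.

T0:
  2·area = 16
  edge (4, 8)→(4, 0): d=(0,-8) inclusive
  edge (4, 0)→(6, 2): d=(2,2) inclusive
  edge (6, 2)→(4, 8): d=(-2,6) inclusive
    (2,0)@(5, 1): e=[8,0,8] → █  [on edge]
    (3,0)@(7, 1): e=[24,-4,-4] → ·
    (2,1)@(5, 3): e=[8,4,4] → █
    (3,1)@(7, 3): e=[24,0,-8] → ·  [on edge]
    (2,2)@(5, 5): e=[8,8,0] → █  [on edge]
    (3,2)@(7, 5): e=[24,4,-12] → ·
    (4,2)@(9, 5): e=[40,0,-24] → ·  [on edge]
    (2,3)@(5, 7): e=[8,12,-4] → ·
  covered (3 px):
    · · █ · ·
    · · █ · ·
    · · █ · ·
    · · · · ·
    · · · · ·

Result: [[2,0],[2,1],[2,2]]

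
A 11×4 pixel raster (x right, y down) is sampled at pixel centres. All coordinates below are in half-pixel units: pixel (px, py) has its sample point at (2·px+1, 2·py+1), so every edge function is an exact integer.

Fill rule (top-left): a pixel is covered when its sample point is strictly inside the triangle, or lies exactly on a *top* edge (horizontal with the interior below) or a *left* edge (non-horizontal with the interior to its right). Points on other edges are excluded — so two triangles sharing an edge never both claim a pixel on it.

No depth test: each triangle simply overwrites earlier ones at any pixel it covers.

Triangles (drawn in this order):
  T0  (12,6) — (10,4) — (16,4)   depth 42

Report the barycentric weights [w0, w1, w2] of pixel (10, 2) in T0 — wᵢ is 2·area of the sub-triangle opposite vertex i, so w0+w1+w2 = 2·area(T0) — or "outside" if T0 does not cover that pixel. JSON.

T0:
  2·area = 12
  edge (12, 6)→(10, 4): d=(-2,-2) top-left  bias=+0
  edge (10, 4)→(16, 4): d=(6,0) top-left  bias=+0
  edge (16, 4)→(12, 6): d=(-4,2) right/bottom  bias=-1
    (3,0)@(7, 1): e=[0,-18,30] → ·  [on edge]
    (4,1)@(9, 3): e=[0,-6,18] → ·  [on edge]
    (5,2)@(11, 5): e=[0,6,6] → █  [on edge]
    (6,2)@(13, 5): e=[4,6,2] → █
    (7,2)@(15, 5): e=[8,6,-2] → ·
    (5,3)@(11, 7): e=[-4,18,-2] → ·
    (6,3)@(13, 7): e=[0,18,-6] → ·  [on edge]
  covered (2 px):
    · · · · · · · · · · ·
    · · · · · · · · · · ·
    · · · · · █ █ · · · ·
    · · · · · · · · · · ·

Result: "outside"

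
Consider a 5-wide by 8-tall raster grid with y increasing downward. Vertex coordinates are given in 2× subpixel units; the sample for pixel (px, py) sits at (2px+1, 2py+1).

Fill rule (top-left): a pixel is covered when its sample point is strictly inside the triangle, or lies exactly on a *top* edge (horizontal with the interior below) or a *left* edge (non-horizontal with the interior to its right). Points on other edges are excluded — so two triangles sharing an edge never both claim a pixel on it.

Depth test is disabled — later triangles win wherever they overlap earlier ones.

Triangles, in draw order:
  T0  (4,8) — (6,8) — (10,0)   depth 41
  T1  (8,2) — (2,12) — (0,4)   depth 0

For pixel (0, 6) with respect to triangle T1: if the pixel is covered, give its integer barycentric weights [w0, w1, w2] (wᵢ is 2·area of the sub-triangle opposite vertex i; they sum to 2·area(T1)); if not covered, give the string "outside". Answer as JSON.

T0:
  2·area = 16  (B↔C swapped to make it positive)
  edge (4, 8)→(10, 0): d=(6,-8) top-left  bias=+0
  edge (10, 0)→(6, 8): d=(-4,8) right/bottom  bias=-1
  edge (6, 8)→(4, 8): d=(-2,0) right/bottom  bias=-1
    (3,2)@(7, 5): e=[6,4,6] → X
    (4,2)@(9, 5): e=[22,-12,6] → .
    (2,3)@(5, 7): e=[2,12,2] → X
    (3,3)@(7, 7): e=[18,-4,2] → .
    (2,4)@(5, 9): e=[14,4,-2] → .
  covered (2 px):
    . . . . .
    . . . . .
    . . . X .
    . . X . .
    . . . . .
    . . . . .
    . . . . .
    . . . . .
T1:
  2·area = 68
  edge (8, 2)→(2, 12): d=(-6,10) right/bottom  bias=-1
  edge (2, 12)→(0, 4): d=(-2,-8) top-left  bias=+0
  edge (0, 4)→(8, 2): d=(8,-2) top-left  bias=+0
    (2,1)@(5, 3): e=[24,42,2] → X
    (3,1)@(7, 3): e=[4,58,6] → X
    (4,1)@(9, 3): e=[-16,74,10] → .
    (0,2)@(1, 5): e=[52,6,10] → X
    (1,2)@(3, 5): e=[32,22,14] → X
    (3,2)@(7, 5): e=[-8,54,22] → .
    (0,3)@(1, 7): e=[40,2,26] → X
    (2,3)@(5, 7): e=[0,34,34] → .  [on edge]
    (0,4)@(1, 9): e=[28,-2,42] → .
    (1,4)@(3, 9): e=[8,14,46] → X
    (2,4)@(5, 9): e=[-12,30,50] → .
    (1,5)@(3, 11): e=[-4,10,62] → .
  covered (8 px):
    . . . . .
    . . X X .
    X X X . .
    X X . . .
    . X . . .
    . . . . .
    . . . . .
    . . . . .

Answer: "outside"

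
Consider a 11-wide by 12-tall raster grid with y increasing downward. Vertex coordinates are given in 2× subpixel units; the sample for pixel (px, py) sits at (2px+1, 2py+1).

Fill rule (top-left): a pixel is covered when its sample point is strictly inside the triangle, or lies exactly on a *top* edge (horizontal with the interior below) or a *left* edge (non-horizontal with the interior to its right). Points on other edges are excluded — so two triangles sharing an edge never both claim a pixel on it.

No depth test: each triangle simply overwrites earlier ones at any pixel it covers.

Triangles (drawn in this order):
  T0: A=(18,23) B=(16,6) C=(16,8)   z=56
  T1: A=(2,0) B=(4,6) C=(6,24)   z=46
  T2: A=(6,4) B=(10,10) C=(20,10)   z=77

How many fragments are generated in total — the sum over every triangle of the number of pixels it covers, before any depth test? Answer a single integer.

T0:
  2·area = 4  (B↔C swapped to make it positive)
  edge (18, 23)→(16, 8): d=(-2,-15) top-left  bias=+0
  edge (16, 8)→(16, 6): d=(0,-2) top-left  bias=+0
  edge (16, 6)→(18, 23): d=(2,17) right/bottom  bias=-1
    (8,7)@(17, 15): e=[1,2,1] → X
    (9,7)@(19, 15): e=[31,6,-33] → .
    (8,8)@(17, 17): e=[-3,2,5] → .
  covered (1 px):
    . . . . . . . . . . .
    . . . . . . . . . . .
    . . . . . . . . . . .
    . . . . . . . . . . .
    . . . . . . . . . . .
    . . . . . . . . . . .
    . . . . . . . . . . .
    . . . . . . . . X . .
    . . . . . . . . . . .
    . . . . . . . . . . .
    . . . . . . . . . . .
    . . . . . . . . . . .
T1:
  2·area = 24
  edge (2, 0)→(4, 6): d=(2,6) right/bottom  bias=-1
  edge (4, 6)→(6, 24): d=(2,18) right/bottom  bias=-1
  edge (6, 24)→(2, 0): d=(-4,-24) top-left  bias=+0
    (1,1)@(3, 3): e=[0,12,12] → .  [on edge]
    (1,2)@(3, 5): e=[4,16,4] → X
    (2,2)@(5, 5): e=[-8,-20,52] → .
    (1,3)@(3, 7): e=[8,20,-4] → .
    (2,4)@(5, 9): e=[0,-12,36] → .  [on edge]
    (2,7)@(5, 15): e=[12,0,12] → .  [on edge]
    (3,7)@(7, 15): e=[0,-36,60] → .  [on edge]
    (2,8)@(5, 17): e=[16,4,4] → X
    (3,8)@(7, 17): e=[4,-32,52] → .
    (2,9)@(5, 19): e=[20,8,-4] → .
    (4,10)@(9, 21): e=[0,-60,84] → .  [on edge]
  covered (2 px):
    . . . . . . . . . . .
    . . . . . . . . . . .
    . X . . . . . . . . .
    . . . . . . . . . . .
    . . . . . . . . . . .
    . . . . . . . . . . .
    . . . . . . . . . . .
    . . . . . . . . . . .
    . . X . . . . . . . .
    . . . . . . . . . . .
    . . . . . . . . . . .
    . . . . . . . . . . .
T2:
  2·area = 60  (B↔C swapped to make it positive)
  edge (6, 4)→(20, 10): d=(14,6) right/bottom  bias=-1
  edge (20, 10)→(10, 10): d=(-10,0) right/bottom  bias=-1
  edge (10, 10)→(6, 4): d=(-4,-6) top-left  bias=+0
    (3,2)@(7, 5): e=[8,50,2] → X
    (4,2)@(9, 5): e=[-4,50,14] → .
    (3,3)@(7, 7): e=[36,30,-6] → .
    (4,3)@(9, 7): e=[24,30,6] → X
    (5,3)@(11, 7): e=[12,30,18] → X
    (6,3)@(13, 7): e=[0,30,30] → .  [on edge]
    (4,4)@(9, 9): e=[52,10,-2] → .
    (5,4)@(11, 9): e=[40,10,10] → X
    (6,4)@(13, 9): e=[28,10,22] → X
    (7,4)@(15, 9): e=[16,10,34] → X
    (8,4)@(17, 9): e=[4,10,46] → X
    (9,4)@(19, 9): e=[-8,10,58] → .
  covered (7 px):
    . . . . . . . . . . .
    . . . . . . . . . . .
    . . . X . . . . . . .
    . . . . X X . . . . .
    . . . . . X X X X . .
    . . . . . . . . . . .
    . . . . . . . . . . .
    . . . . . . . . . . .
    . . . . . . . . . . .
    . . . . . . . . . . .
    . . . . . . . . . . .
    . . . . . . . . . . .

Result: 10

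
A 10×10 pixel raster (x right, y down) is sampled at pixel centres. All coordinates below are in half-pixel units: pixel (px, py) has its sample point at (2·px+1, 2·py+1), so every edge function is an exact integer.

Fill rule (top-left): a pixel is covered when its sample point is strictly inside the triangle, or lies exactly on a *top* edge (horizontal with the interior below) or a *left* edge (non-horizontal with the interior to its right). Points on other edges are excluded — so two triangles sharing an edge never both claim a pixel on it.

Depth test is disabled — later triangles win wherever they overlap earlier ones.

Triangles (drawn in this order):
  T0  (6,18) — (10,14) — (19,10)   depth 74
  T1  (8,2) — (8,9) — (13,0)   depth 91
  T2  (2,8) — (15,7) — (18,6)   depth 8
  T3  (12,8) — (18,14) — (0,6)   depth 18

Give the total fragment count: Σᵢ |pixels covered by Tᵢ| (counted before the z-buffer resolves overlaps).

T0:
  2·area = 20
  edge (6, 18)→(10, 14): d=(4,-4) top-left  bias=+0
  edge (10, 14)→(19, 10): d=(9,-4) top-left  bias=+0
  edge (19, 10)→(6, 18): d=(-13,8) right/bottom  bias=-1
    (9,2)@(19, 5): e=[0,-45,65] → ·  [on edge]
    (8,3)@(17, 7): e=[0,-35,55] → ·  [on edge]
    (7,4)@(15, 9): e=[0,-25,45] → ·  [on edge]
    (6,5)@(13, 11): e=[0,-15,35] → ·  [on edge]
    (8,5)@(17, 11): e=[16,1,3] → #
    (9,5)@(19, 11): e=[24,9,-13] → ·
    (5,6)@(11, 13): e=[0,-5,25] → ·  [on edge]
    (6,6)@(13, 13): e=[8,3,9] → #
    (7,6)@(15, 13): e=[16,11,-7] → ·
    (8,6)@(17, 13): e=[24,19,-23] → ·
    (4,7)@(9, 15): e=[0,5,15] → #  [on edge]
    (5,7)@(11, 15): e=[8,13,-1] → ·
    (3,8)@(7, 17): e=[0,15,5] → #  [on edge]
    (2,9)@(5, 19): e=[0,25,-5] → ·  [on edge]
  covered (4 px):
    · · · · · · · · · ·
    · · · · · · · · · ·
    · · · · · · · · · ·
    · · · · · · · · · ·
    · · · · · · · · · ·
    · · · · · · · · # ·
    · · · · · · # · · ·
    · · · · # · · · · ·
    · · · # · · · · · ·
    · · · · · · · · · ·
T1:
  2·area = 35  (B↔C swapped to make it positive)
  edge (8, 2)→(13, 0): d=(5,-2) top-left  bias=+0
  edge (13, 0)→(8, 9): d=(-5,9) right/bottom  bias=-1
  edge (8, 9)→(8, 2): d=(0,-7) top-left  bias=+0
    (5,0)@(11, 1): e=[1,13,21] → #
    (6,0)@(13, 1): e=[5,-5,35] → ·
    (4,1)@(9, 3): e=[7,21,7] → #
    (6,1)@(13, 3): e=[15,-15,35] → ·
    (4,2)@(9, 5): e=[17,11,7] → #
    (5,2)@(11, 5): e=[21,-7,21] → ·
    (4,3)@(9, 7): e=[27,1,7] → #
    (5,3)@(11, 7): e=[31,-17,21] → ·
    (4,4)@(9, 9): e=[37,-9,7] → ·
  covered (5 px):
    · · · · · # · · · ·
    · · · · # # · · · ·
    · · · · # · · · · ·
    · · · · # · · · · ·
    · · · · · · · · · ·
    · · · · · · · · · ·
    · · · · · · · · · ·
    · · · · · · · · · ·
    · · · · · · · · · ·
    · · · · · · · · · ·
T2:
  2·area = 10  (B↔C swapped to make it positive)
  edge (2, 8)→(18, 6): d=(16,-2) top-left  bias=+0
  edge (18, 6)→(15, 7): d=(-3,1) right/bottom  bias=-1
  edge (15, 7)→(2, 8): d=(-13,1) right/bottom  bias=-1
    (5,3)@(11, 7): e=[2,4,4] → #
    (6,3)@(13, 7): e=[6,2,2] → #
    (7,3)@(15, 7): e=[10,0,0] → ·  [on edge]
    (4,4)@(9, 9): e=[30,0,-20] → ·  [on edge]
    (5,4)@(11, 9): e=[34,-2,-22] → ·
    (6,4)@(13, 9): e=[38,-4,-24] → ·
    (1,5)@(3, 11): e=[50,0,-40] → ·  [on edge]
  covered (2 px):
    · · · · · · · · · ·
    · · · · · · · · · ·
    · · · · · · · · · ·
    · · · · · # # · · ·
    · · · · · · · · · ·
    · · · · · · · · · ·
    · · · · · · · · · ·
    · · · · · · · · · ·
    · · · · · · · · · ·
    · · · · · · · · · ·
T3:
  2·area = 60
  edge (12, 8)→(18, 14): d=(6,6) right/bottom  bias=-1
  edge (18, 14)→(0, 6): d=(-18,-8) top-left  bias=+0
  edge (0, 6)→(12, 8): d=(12,2) right/bottom  bias=-1
    (2,0)@(5, 1): e=[0,130,-70] → ·  [on edge]
    (3,1)@(7, 3): e=[0,110,-50] → ·  [on edge]
    (4,2)@(9, 5): e=[0,90,-30] → ·  [on edge]
    (1,3)@(3, 7): e=[48,6,6] → #
    (2,3)@(5, 7): e=[36,22,2] → #
    (3,3)@(7, 7): e=[24,38,-2] → ·
    (5,3)@(11, 7): e=[0,70,-10] → ·  [on edge]
    (1,4)@(3, 9): e=[60,-30,30] → ·
    (2,4)@(5, 9): e=[48,-14,26] → ·
    (3,4)@(7, 9): e=[36,2,22] → #
    (4,4)@(9, 9): e=[24,18,18] → #
    (5,4)@(11, 9): e=[12,34,14] → #
    (6,4)@(13, 9): e=[0,50,10] → ·  [on edge]
    (7,5)@(15, 11): e=[0,30,30] → ·  [on edge]
    (8,6)@(17, 13): e=[0,10,50] → ·  [on edge]
    (9,7)@(19, 15): e=[0,-10,70] → ·  [on edge]
  covered (6 px):
    · · · · · · · · · ·
    · · · · · · · · · ·
    · · · · · · · · · ·
    · # # · · · · · · ·
    · · · # # # · · · ·
    · · · · · · # · · ·
    · · · · · · · · · ·
    · · · · · · · · · ·
    · · · · · · · · · ·
    · · · · · · · · · ·

Final: 17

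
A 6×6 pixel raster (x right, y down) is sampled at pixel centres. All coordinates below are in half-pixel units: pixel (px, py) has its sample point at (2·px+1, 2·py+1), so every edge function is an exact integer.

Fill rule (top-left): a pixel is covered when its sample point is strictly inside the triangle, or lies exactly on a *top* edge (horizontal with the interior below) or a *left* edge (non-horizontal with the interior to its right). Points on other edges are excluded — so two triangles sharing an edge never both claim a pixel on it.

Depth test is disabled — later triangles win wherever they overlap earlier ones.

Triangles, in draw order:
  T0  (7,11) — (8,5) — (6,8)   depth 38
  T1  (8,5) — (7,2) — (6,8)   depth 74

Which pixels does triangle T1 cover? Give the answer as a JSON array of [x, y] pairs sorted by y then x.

T0:
  2·area = 9  (B↔C swapped to make it positive)
  edge (7, 11)→(6, 8): d=(-1,-3) top-left  bias=+0
  edge (6, 8)→(8, 5): d=(2,-3) top-left  bias=+0
  edge (8, 5)→(7, 11): d=(-1,6) right/bottom  bias=-1
    (2,2)@(5, 5): e=[0,-9,18] → ·  [on edge]
    (3,3)@(7, 7): e=[4,1,4] → █
    (4,3)@(9, 7): e=[10,7,-8] → ·
    (3,4)@(7, 9): e=[2,5,2] → █
    (4,4)@(9, 9): e=[8,11,-10] → ·
    (3,5)@(7, 11): e=[0,9,0] → ·  [on edge]
  covered (2 px):
    · · · · · ·
    · · · · · ·
    · · · · · ·
    · · · █ · ·
    · · · █ · ·
    · · · · · ·
T1:
  2·area = 9  (B↔C swapped to make it positive)
  edge (8, 5)→(6, 8): d=(-2,3) right/bottom  bias=-1
  edge (6, 8)→(7, 2): d=(1,-6) top-left  bias=+0
  edge (7, 2)→(8, 5): d=(1,3) right/bottom  bias=-1
    (3,1)@(7, 3): e=[7,1,1] → █
    (4,1)@(9, 3): e=[1,13,-5] → ·
    (3,2)@(7, 5): e=[3,3,3] → █
    (4,2)@(9, 5): e=[-3,15,-3] → ·
    (3,3)@(7, 7): e=[-1,5,5] → ·
  covered (2 px):
    · · · · · ·
    · · · █ · ·
    · · · █ · ·
    · · · · · ·
    · · · · · ·
    · · · · · ·

Answer: [[3,1],[3,2]]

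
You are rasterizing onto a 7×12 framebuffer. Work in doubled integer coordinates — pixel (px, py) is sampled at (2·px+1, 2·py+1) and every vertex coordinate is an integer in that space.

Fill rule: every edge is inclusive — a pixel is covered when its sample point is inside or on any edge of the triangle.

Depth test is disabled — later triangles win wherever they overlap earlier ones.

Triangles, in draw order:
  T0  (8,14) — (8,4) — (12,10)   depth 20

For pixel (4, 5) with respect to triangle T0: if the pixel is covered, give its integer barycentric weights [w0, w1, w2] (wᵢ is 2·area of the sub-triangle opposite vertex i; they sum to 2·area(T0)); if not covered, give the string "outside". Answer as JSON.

T0:
  2·area = 40
  edge (8, 14)→(8, 4): d=(0,-10) inclusive
  edge (8, 4)→(12, 10): d=(4,6) inclusive
  edge (12, 10)→(8, 14): d=(-4,4) inclusive
    (4,3)@(9, 7): e=[10,6,24] → █
    (5,3)@(11, 7): e=[30,-6,16] → ·
    (4,4)@(9, 9): e=[10,14,16] → █
    (5,4)@(11, 9): e=[30,2,8] → █
    (6,4)@(13, 9): e=[50,-10,0] → ·  [on edge]
    (4,5)@(9, 11): e=[10,22,8] → █
    (5,5)@(11, 11): e=[30,10,0] → █  [on edge]
    (6,5)@(13, 11): e=[50,-2,-8] → ·
    (4,6)@(9, 13): e=[10,30,0] → █  [on edge]
    (5,6)@(11, 13): e=[30,18,-8] → ·
    (3,7)@(7, 15): e=[-10,50,0] → ·  [on edge]
    (4,7)@(9, 15): e=[10,38,-8] → ·
    (2,8)@(5, 17): e=[-30,70,0] → ·  [on edge]
    (1,9)@(3, 19): e=[-50,90,0] → ·  [on edge]
    (0,10)@(1, 21): e=[-70,110,0] → ·  [on edge]
  covered (6 px):
    · · · · · · ·
    · · · · · · ·
    · · · · · · ·
    · · · · █ · ·
    · · · · █ █ ·
    · · · · █ █ ·
    · · · · █ · ·
    · · · · · · ·
    · · · · · · ·
    · · · · · · ·
    · · · · · · ·
    · · · · · · ·

Answer: [22,8,10]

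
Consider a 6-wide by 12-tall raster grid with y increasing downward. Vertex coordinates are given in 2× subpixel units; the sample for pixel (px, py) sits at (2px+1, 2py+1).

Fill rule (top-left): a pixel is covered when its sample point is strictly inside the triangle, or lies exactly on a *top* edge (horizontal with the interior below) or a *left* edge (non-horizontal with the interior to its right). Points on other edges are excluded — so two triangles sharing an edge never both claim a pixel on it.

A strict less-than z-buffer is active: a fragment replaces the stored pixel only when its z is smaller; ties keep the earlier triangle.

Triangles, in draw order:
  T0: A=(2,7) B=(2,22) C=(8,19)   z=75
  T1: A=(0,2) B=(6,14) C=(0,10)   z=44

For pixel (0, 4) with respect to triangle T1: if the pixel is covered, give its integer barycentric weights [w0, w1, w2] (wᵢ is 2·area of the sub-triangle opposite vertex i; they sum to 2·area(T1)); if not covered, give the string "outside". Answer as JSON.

T0:
  2·area = 90  (B↔C swapped to make it positive)
  edge (2, 7)→(8, 19): d=(6,12) right/bottom  bias=-1
  edge (8, 19)→(2, 22): d=(-6,3) right/bottom  bias=-1
  edge (2, 22)→(2, 7): d=(0,-15) top-left  bias=+0
    (0,2)@(1, 5): e=[0,105,-15] → ·  [on edge]
    (1,4)@(3, 9): e=[0,75,15] → ·  [on edge]
    (1,5)@(3, 11): e=[12,63,15] → █
    (2,5)@(5, 11): e=[-12,57,45] → ·
    (1,6)@(3, 13): e=[24,51,15] → █
    (2,6)@(5, 13): e=[0,45,45] → ·  [on edge]
    (1,7)@(3, 15): e=[36,39,15] → █
    (2,7)@(5, 15): e=[12,33,45] → █
    (3,7)@(7, 15): e=[-12,27,75] → ·
    (1,8)@(3, 17): e=[48,27,15] → █
    (3,8)@(7, 17): e=[0,15,75] → ·  [on edge]
    (1,9)@(3, 19): e=[60,15,15] → █
    (4,10)@(9, 21): e=[0,-15,105] → ·  [on edge]
  covered (10 px):
    · · · · · ·
    · · · · · ·
    · · · · · ·
    · · · · · ·
    · · · · · ·
    · █ · · · ·
    · █ · · · ·
    · █ █ · · ·
    · █ █ · · ·
    · █ █ █ · ·
    · █ · · · ·
    · · · · · ·
T1:
  2·area = 48
  edge (0, 2)→(6, 14): d=(6,12) right/bottom  bias=-1
  edge (6, 14)→(0, 10): d=(-6,-4) top-left  bias=+0
  edge (0, 10)→(0, 2): d=(0,-8) top-left  bias=+0
    (0,2)@(1, 5): e=[6,34,8] → █
    (1,2)@(3, 5): e=[-18,42,24] → ·
    (0,3)@(1, 7): e=[18,22,8] → █
    (1,3)@(3, 7): e=[-6,30,24] → ·
    (0,4)@(1, 9): e=[30,10,8] → █
    (1,4)@(3, 9): e=[6,18,24] → █
    (2,4)@(5, 9): e=[-18,26,40] → ·
    (0,5)@(1, 11): e=[42,-2,8] → ·
    (1,5)@(3, 11): e=[18,6,24] → █
    (2,5)@(5, 11): e=[-6,14,40] → ·
    (1,6)@(3, 13): e=[30,-6,24] → ·
    (2,6)@(5, 13): e=[6,2,40] → █
  covered (6 px):
    · · · · · ·
    · · · · · ·
    █ · · · · ·
    █ · · · · ·
    █ █ · · · ·
    · █ · · · ·
    · · █ · · ·
    · · · · · ·
    · · · · · ·
    · · · · · ·
    · · · · · ·
    · · · · · ·

Final: [10,8,30]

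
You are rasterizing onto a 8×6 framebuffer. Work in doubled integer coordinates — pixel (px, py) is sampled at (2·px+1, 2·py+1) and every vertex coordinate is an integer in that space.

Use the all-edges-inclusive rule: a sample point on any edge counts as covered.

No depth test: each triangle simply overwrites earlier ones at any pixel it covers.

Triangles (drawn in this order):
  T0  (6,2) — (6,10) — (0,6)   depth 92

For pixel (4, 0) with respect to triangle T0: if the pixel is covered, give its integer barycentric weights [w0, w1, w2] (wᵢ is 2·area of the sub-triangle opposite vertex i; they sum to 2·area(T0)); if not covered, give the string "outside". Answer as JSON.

T0:
  2·area = 48
  edge (6, 2)→(6, 10): d=(0,8) inclusive
  edge (6, 10)→(0, 6): d=(-6,-4) inclusive
  edge (0, 6)→(6, 2): d=(6,-4) inclusive
    (2,1)@(5, 3): e=[8,38,2] → #
    (3,1)@(7, 3): e=[-8,46,10] → ·
    (1,2)@(3, 5): e=[24,18,6] → #
    (3,2)@(7, 5): e=[-8,34,22] → ·
    (1,3)@(3, 7): e=[24,6,18] → #
    (3,3)@(7, 7): e=[-8,22,34] → ·
    (1,4)@(3, 9): e=[24,-6,30] → ·
    (2,4)@(5, 9): e=[8,2,38] → #
    (3,4)@(7, 9): e=[-8,10,46] → ·
    (2,5)@(5, 11): e=[8,-10,50] → ·
  covered (6 px):
    · · · · · · · ·
    · · # · · · · ·
    · # # · · · · ·
    · # # · · · · ·
    · · # · · · · ·
    · · · · · · · ·

Final: "outside"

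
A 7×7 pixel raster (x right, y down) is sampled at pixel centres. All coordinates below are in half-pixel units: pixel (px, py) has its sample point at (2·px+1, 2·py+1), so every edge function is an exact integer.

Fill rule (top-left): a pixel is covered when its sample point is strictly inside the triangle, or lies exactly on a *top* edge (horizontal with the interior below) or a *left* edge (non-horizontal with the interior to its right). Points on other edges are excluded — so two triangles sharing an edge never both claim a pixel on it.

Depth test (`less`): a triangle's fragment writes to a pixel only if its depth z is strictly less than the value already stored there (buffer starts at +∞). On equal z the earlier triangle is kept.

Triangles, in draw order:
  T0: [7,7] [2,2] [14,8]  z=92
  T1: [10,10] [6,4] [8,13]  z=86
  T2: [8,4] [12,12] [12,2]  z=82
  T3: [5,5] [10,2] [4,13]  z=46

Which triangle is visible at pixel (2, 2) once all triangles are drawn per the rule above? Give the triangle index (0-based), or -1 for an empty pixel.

T0:
  2·area = 30
  edge (7, 7)→(2, 2): d=(-5,-5) top-left  bias=+0
  edge (2, 2)→(14, 8): d=(12,6) right/bottom  bias=-1
  edge (14, 8)→(7, 7): d=(-7,-1) top-left  bias=+0
    (0,0)@(1, 1): e=[0,-6,36] → ·  [on edge]
    (1,1)@(3, 3): e=[0,6,24] → █  [on edge]
    (2,1)@(5, 3): e=[10,-6,26] → ·
    (1,2)@(3, 5): e=[-10,30,10] → ·
    (2,2)@(5, 5): e=[0,18,12] → █  [on edge]
    (3,2)@(7, 5): e=[10,6,14] → █
    (4,2)@(9, 5): e=[20,-6,16] → ·
    (2,3)@(5, 7): e=[-10,42,-2] → ·
    (3,3)@(7, 7): e=[0,30,0] → █  [on edge]
    (4,3)@(9, 7): e=[10,18,2] → █
    (5,3)@(11, 7): e=[20,6,4] → █
    (6,3)@(13, 7): e=[30,-6,6] → ·
    (4,4)@(9, 9): e=[0,42,-12] → ·  [on edge]
    (5,5)@(11, 11): e=[0,54,-24] → ·  [on edge]
    (6,6)@(13, 13): e=[0,66,-36] → ·  [on edge]
  covered (6 px):
    · · · · · · ·
    · █ · · · · ·
    · · █ █ · · ·
    · · · █ █ █ ·
    · · · · · · ·
    · · · · · · ·
    · · · · · · ·
T1:
  2·area = 24  (B↔C swapped to make it positive)
  edge (10, 10)→(8, 13): d=(-2,3) right/bottom  bias=-1
  edge (8, 13)→(6, 4): d=(-2,-9) top-left  bias=+0
  edge (6, 4)→(10, 10): d=(4,6) right/bottom  bias=-1
    (3,3)@(7, 7): e=[15,3,6] → █
    (4,3)@(9, 7): e=[9,21,-6] → ·
    (3,4)@(7, 9): e=[11,-1,14] → ·
    (4,4)@(9, 9): e=[5,17,2] → █
    (5,4)@(11, 9): e=[-1,35,-10] → ·
    (4,5)@(9, 11): e=[1,13,10] → █
    (5,5)@(11, 11): e=[-5,31,-2] → ·
    (4,6)@(9, 13): e=[-3,9,18] → ·
  covered (3 px):
    · · · · · · ·
    · · · · · · ·
    · · · · · · ·
    · · · █ · · ·
    · · · · █ · ·
    · · · · █ · ·
    · · · · · · ·
T2:
  2·area = 40  (B↔C swapped to make it positive)
  edge (8, 4)→(12, 2): d=(4,-2) top-left  bias=+0
  edge (12, 2)→(12, 12): d=(0,10) right/bottom  bias=-1
  edge (12, 12)→(8, 4): d=(-4,-8) top-left  bias=+0
    (5,1)@(11, 3): e=[2,10,28] → █
    (6,1)@(13, 3): e=[6,-10,44] → ·
    (4,2)@(9, 5): e=[6,30,4] → █
    (6,2)@(13, 5): e=[14,-10,36] → ·
    (4,3)@(9, 7): e=[14,30,-4] → ·
    (5,3)@(11, 7): e=[18,10,12] → █
    (6,3)@(13, 7): e=[22,-10,28] → ·
    (5,4)@(11, 9): e=[26,10,4] → █
    (6,4)@(13, 9): e=[30,-10,20] → ·
    (5,5)@(11, 11): e=[34,10,-4] → ·
  covered (5 px):
    · · · · · · ·
    · · · · · █ ·
    · · · · █ █ ·
    · · · · · █ ·
    · · · · · █ ·
    · · · · · · ·
    · · · · · · ·
T3:
  2·area = 37
  edge (5, 5)→(10, 2): d=(5,-3) top-left  bias=+0
  edge (10, 2)→(4, 13): d=(-6,11) right/bottom  bias=-1
  edge (4, 13)→(5, 5): d=(1,-8) top-left  bias=+0
    (4,1)@(9, 3): e=[2,5,30] → █
    (5,1)@(11, 3): e=[8,-17,46] → ·
    (2,2)@(5, 5): e=[0,37,0] → █  [on edge]
    (3,2)@(7, 5): e=[6,15,16] → █
    (4,2)@(9, 5): e=[12,-7,32] → ·
    (2,3)@(5, 7): e=[10,25,2] → █
    (4,3)@(9, 7): e=[22,-19,34] → ·
    (2,4)@(5, 9): e=[20,13,4] → █
    (3,4)@(7, 9): e=[26,-9,20] → ·
    (2,5)@(5, 11): e=[30,1,6] → █
    (3,5)@(7, 11): e=[36,-21,22] → ·
    (2,6)@(5, 13): e=[40,-11,8] → ·
  covered (7 px):
    · · · · · · ·
    · · · · █ · ·
    · · █ █ · · ·
    · · █ █ · · ·
    · · █ · · · ·
    · · █ · · · ·
    · · · · · · ·

Z-buffer (winner per pixel, '.' = empty):
  . . . . . . .
  . 0 . . 3 2 .
  . . 3 3 2 2 .
  . . 3 3 0 2 .
  . . 3 . 1 2 .
  . . 3 . 1 . .
  . . . . . . .

Answer: 3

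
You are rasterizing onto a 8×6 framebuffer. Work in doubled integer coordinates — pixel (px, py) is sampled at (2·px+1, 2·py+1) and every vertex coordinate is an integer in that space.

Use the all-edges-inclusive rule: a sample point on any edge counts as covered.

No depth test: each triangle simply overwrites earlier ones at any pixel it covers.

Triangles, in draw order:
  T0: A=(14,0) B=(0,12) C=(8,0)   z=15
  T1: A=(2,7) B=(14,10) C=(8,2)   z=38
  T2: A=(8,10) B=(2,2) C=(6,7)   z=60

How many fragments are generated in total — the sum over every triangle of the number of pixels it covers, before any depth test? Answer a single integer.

T0:
  2·area = 72
  edge (14, 0)→(0, 12): d=(-14,12) inclusive
  edge (0, 12)→(8, 0): d=(8,-12) inclusive
  edge (8, 0)→(14, 0): d=(6,0) inclusive
    (4,0)@(9, 1): e=[46,20,6] → X
    (5,0)@(11, 1): e=[22,44,6] → X
    (6,0)@(13, 1): e=[-2,68,6] → .
    (3,1)@(7, 3): e=[42,12,18] → X
    (5,1)@(11, 3): e=[-6,60,18] → .
    (2,2)@(5, 5): e=[38,4,30] → X
    (4,2)@(9, 5): e=[-10,52,30] → .
    (2,3)@(5, 7): e=[10,20,42] → X
    (3,3)@(7, 7): e=[-14,44,42] → .
    (1,4)@(3, 9): e=[6,12,54] → X
    (2,4)@(5, 9): e=[-18,36,54] → .
    (0,5)@(1, 11): e=[2,4,66] → X
  covered (9 px):
    . . . . X X . .
    . . . X X . . .
    . . X X . . . .
    . . X . . . . .
    . X . . . . . .
    X . . . . . . .
T1:
  2·area = 78  (B↔C swapped to make it positive)
  edge (2, 7)→(8, 2): d=(6,-5) inclusive
  edge (8, 2)→(14, 10): d=(6,8) inclusive
  edge (14, 10)→(2, 7): d=(-12,-3) inclusive
    (3,1)@(7, 3): e=[1,14,63] → X
    (4,1)@(9, 3): e=[11,-2,69] → .
    (2,2)@(5, 5): e=[3,42,33] → X
    (4,2)@(9, 5): e=[23,10,45] → X
    (5,2)@(11, 5): e=[33,-6,51] → .
    (1,3)@(3, 7): e=[5,70,3] → X
    (5,3)@(11, 7): e=[45,6,27] → X
    (6,3)@(13, 7): e=[55,-10,33] → .
    (1,4)@(3, 9): e=[17,82,-21] → .
    (2,4)@(5, 9): e=[27,66,-15] → .
    (3,4)@(7, 9): e=[37,50,-9] → .
    (4,4)@(9, 9): e=[47,34,-3] → .
  covered (11 px):
    . . . . . . . .
    . . . X . . . .
    . . X X X . . .
    . X X X X X . .
    . . . . . X X .
    . . . . . . . .
T2:
  2·area = 2
  edge (8, 10)→(2, 2): d=(-6,-8) inclusive
  edge (2, 2)→(6, 7): d=(4,5) inclusive
  edge (6, 7)→(8, 10): d=(2,3) inclusive
  covered (0 px):
    . . . . . . . .
    . . . . . . . .
    . . . . . . . .
    . . . . . . . .
    . . . . . . . .
    . . . . . . . .

Answer: 20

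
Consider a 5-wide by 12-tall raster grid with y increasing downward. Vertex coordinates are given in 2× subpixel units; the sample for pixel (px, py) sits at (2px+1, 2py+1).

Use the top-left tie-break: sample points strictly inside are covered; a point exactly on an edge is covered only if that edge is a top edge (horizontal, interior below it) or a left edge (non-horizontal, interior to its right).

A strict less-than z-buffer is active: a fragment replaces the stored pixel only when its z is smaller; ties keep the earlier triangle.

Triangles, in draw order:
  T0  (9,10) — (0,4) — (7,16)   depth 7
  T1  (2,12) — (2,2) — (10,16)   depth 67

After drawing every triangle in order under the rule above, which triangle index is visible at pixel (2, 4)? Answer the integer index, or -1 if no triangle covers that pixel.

T0:
  2·area = 66  (B↔C swapped to make it positive)
  edge (9, 10)→(7, 16): d=(-2,6) right/bottom  bias=-1
  edge (7, 16)→(0, 4): d=(-7,-12) top-left  bias=+0
  edge (0, 4)→(9, 10): d=(9,6) right/bottom  bias=-1
    (0,2)@(1, 5): e=[58,5,3] → X
    (1,2)@(3, 5): e=[46,29,-9] → .
    (0,3)@(1, 7): e=[54,-9,21] → .
    (1,3)@(3, 7): e=[42,15,9] → X
    (2,3)@(5, 7): e=[30,39,-3] → .
    (1,4)@(3, 9): e=[38,1,27] → X
    (2,4)@(5, 9): e=[26,25,15] → X
    (3,4)@(7, 9): e=[14,49,3] → X
    (4,4)@(9, 9): e=[2,73,-9] → .
    (1,5)@(3, 11): e=[34,-13,45] → .
    (2,5)@(5, 11): e=[22,11,33] → X
    (4,5)@(9, 11): e=[-2,59,9] → .
  covered (9 px):
    . . . . .
    . . . . .
    X . . . .
    . X . . .
    . X X X .
    . . X X .
    . . . X .
    . . . X .
    . . . . .
    . . . . .
    . . . . .
    . . . . .
T1:
  2·area = 80
  edge (2, 12)→(2, 2): d=(0,-10) top-left  bias=+0
  edge (2, 2)→(10, 16): d=(8,14) right/bottom  bias=-1
  edge (10, 16)→(2, 12): d=(-8,-4) top-left  bias=+0
    (1,2)@(3, 5): e=[10,10,60] → X
    (2,2)@(5, 5): e=[30,-18,68] → .
    (1,3)@(3, 7): e=[10,26,44] → X
    (2,3)@(5, 7): e=[30,-2,52] → .
    (1,4)@(3, 9): e=[10,42,28] → X
    (2,4)@(5, 9): e=[30,14,36] → X
    (3,4)@(7, 9): e=[50,-14,44] → .
    (1,5)@(3, 11): e=[10,58,12] → X
    (3,5)@(7, 11): e=[50,2,28] → X
    (4,5)@(9, 11): e=[70,-26,36] → .
    (1,6)@(3, 13): e=[10,74,-4] → .
    (2,6)@(5, 13): e=[30,46,4] → X
  covered (10 px):
    . . . . .
    . . . . .
    . X . . .
    . X . . .
    . X X . .
    . X X X .
    . . X X .
    . . . . X
    . . . . .
    . . . . .
    . . . . .
    . . . . .

Z-buffer (winner per pixel, '.' = empty):
  . . . . .
  . . . . .
  0 1 . . .
  . 0 . . .
  . 0 0 0 .
  . 1 0 0 .
  . . 1 0 .
  . . . 0 1
  . . . . .
  . . . . .
  . . . . .
  . . . . .

Result: 0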